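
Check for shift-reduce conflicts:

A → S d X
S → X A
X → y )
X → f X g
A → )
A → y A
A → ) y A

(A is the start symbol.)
Yes — I1: [A → ) .] vs [A → ) . y A]; I7: [A → ) .] vs [A → ) . y A]

A shift-reduce conflict occurs when an LR(0) state has both:
  - a complete (reduce) item [A → α .] (dot at the end), and
  - a shift item [B → β . c γ] (dot before a terminal).

Augment with A' → A and build the canonical LR(0) collection (I0 = CLOSURE({[A' → . A]}), then GOTO on every symbol after a dot until no new states appear). It has 18 states:
  I0: { [A → . ) y A], [A → . )], [A → . S d X], [A → . y A], [A' → . A], [S → . X A], [X → . f X g], [X → . y )] }  — shift
  I1: { [A → ) . y A], [A → ) .] }  — shift, reduce
  I2: { [A' → A .] }  — accept
  I3: { [A → S . d X] }  — shift
  I4: { [A → . ) y A], [A → . )], [A → . S d X], [A → . y A], [S → . X A], [S → X . A], [X → . f X g], [X → . y )] }  — shift
  I5: { [X → . f X g], [X → . y )], [X → f . X g] }  — shift
  I6: { [A → . ) y A], [A → . )], [A → . S d X], [A → . y A], [A → y . A], [S → . X A], [X → . f X g], [X → . y )], [X → y . )] }  — shift
  I7: { [A → ) . y A], [A → ) .], [X → y ) .] }  — shift, 2 reduces
  I8: { [A → y A .] }  — reduce
  I9: { [A → ) y . A], [A → . ) y A], [A → . )], [A → . S d X], [A → . y A], [S → . X A], [X → . f X g], [X → . y )] }  — shift
  I10: { [A → ) y A .] }  — reduce
  I11: { [X → f X . g] }  — shift
  I12: { [X → y . )] }  — shift
  I13: { [X → y ) .] }  — reduce
  I14: { [X → f X g .] }  — reduce
  I15: { [S → X A .] }  — reduce
  I16: { [A → S d . X], [X → . f X g], [X → . y )] }  — shift
  I17: { [A → S d X .] }  — reduce

I1 contains reduce item [A → ) .] and shift item [A → ) . y A] — shift-reduce conflict.
I7 contains reduce items [A → ) .], [X → y ) .] and shift item [A → ) . y A] — shift-reduce conflict.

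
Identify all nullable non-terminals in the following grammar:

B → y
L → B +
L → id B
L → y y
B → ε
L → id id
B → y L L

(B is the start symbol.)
ε-productions: B → ε
So B is immediately nullable.
No further non-terminal can be added: every production for the remaining non-terminals contains a terminal or a non-nullable non-terminal.
Nullable = { 'B' }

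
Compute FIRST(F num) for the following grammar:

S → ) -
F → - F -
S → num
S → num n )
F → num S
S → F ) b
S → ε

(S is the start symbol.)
{ '-', 'num' }

FIRST sets of the non-terminals involved (from the grammar, by fixed-point iteration):
  FIRST(F) = { '-', 'num' }

To compute FIRST(F num), process the symbols left to right:
Symbol F is a non-terminal. Add FIRST(F) \ {ε} = { '-', 'num' }
F is not nullable (ε ∉ FIRST(F)), so stop here.
FIRST(F num) = { '-', 'num' }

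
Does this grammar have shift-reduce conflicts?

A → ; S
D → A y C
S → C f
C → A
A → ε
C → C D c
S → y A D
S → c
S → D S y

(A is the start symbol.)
Yes — I0: [A → .] vs [A → . ; S]; I1: [A → .] vs [A → . ; S]; I3: [C → A .] vs [D → A . y C]; I4: [A → .] vs [A → . ; S]; I5: [A → .] vs [A → . ; S]; I8: [A → .] vs [A → . ; S]; I9: [A → .] vs [A → . ; S]; I12: [A → .] vs [A → . ; S]; I14: [A → .] vs [A → . ; S]

A shift-reduce conflict occurs when an LR(0) state has both:
  - a complete (reduce) item [A → α .] (dot at the end), and
  - a shift item [B → β . c γ] (dot before a terminal).

Augment with A' → A and build the canonical LR(0) collection (I0 = CLOSURE({[A' → . A]}), then GOTO on every symbol after a dot until no new states appear). It has 20 states:
  I0: { [A → . ; S], [A → .], [A' → . A] }  — shift, reduce
  I1: { [A → . ; S], [A → .], [A → ; . S], [C → . A], [C → . C D c], [D → . A y C], [S → . C f], [S → . D S y], [S → . c], [S → . y A D] }  — shift, reduce
  I2: { [A' → A .] }  — accept
  I3: { [C → A .], [D → A . y C] }  — shift, reduce
  I4: { [A → . ; S], [A → .], [C → C . D c], [D → . A y C], [S → C . f] }  — shift, reduce
  I5: { [A → . ; S], [A → .], [C → . A], [C → . C D c], [D → . A y C], [S → . C f], [S → . D S y], [S → . c], [S → . y A D], [S → D . S y] }  — shift, reduce
  I6: { [A → ; S .] }  — reduce
  I7: { [S → c .] }  — reduce
  I8: { [A → . ; S], [A → .], [S → y . A D] }  — shift, reduce
  I9: { [A → . ; S], [A → .], [D → . A y C], [S → y A . D] }  — shift, reduce
  I10: { [D → A . y C] }  — shift
  I11: { [S → y A D .] }  — reduce
  I12: { [A → . ; S], [A → .], [C → . A], [C → . C D c], [D → A y . C] }  — shift, reduce
  I13: { [C → A .] }  — reduce
  I14: { [A → . ; S], [A → .], [C → C . D c], [D → . A y C], [D → A y C .] }  — shift, 2 reduces
  I15: { [C → C D . c] }  — shift
  I16: { [C → C D c .] }  — reduce
  I17: { [S → D S . y] }  — shift
  I18: { [S → D S y .] }  — reduce
  I19: { [S → C f .] }  — reduce

I0 contains reduce item [A → .] and shift item [A → . ; S] — shift-reduce conflict.
I1 contains reduce item [A → .] and shift items [A → . ; S], [S → . c], [S → . y A D] — shift-reduce conflict.
I3 contains reduce item [C → A .] and shift item [D → A . y C] — shift-reduce conflict.
I4 contains reduce item [A → .] and shift items [A → . ; S], [S → C . f] — shift-reduce conflict.
I5 contains reduce item [A → .] and shift items [A → . ; S], [S → . c], [S → . y A D] — shift-reduce conflict.
I8 contains reduce item [A → .] and shift item [A → . ; S] — shift-reduce conflict.
I9 contains reduce item [A → .] and shift item [A → . ; S] — shift-reduce conflict.
I12 contains reduce item [A → .] and shift item [A → . ; S] — shift-reduce conflict.
I14 contains reduce items [A → .], [D → A y C .] and shift item [A → . ; S] — shift-reduce conflict.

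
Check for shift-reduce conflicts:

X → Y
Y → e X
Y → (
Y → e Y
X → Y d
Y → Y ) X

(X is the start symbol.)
A shift-reduce conflict occurs when an LR(0) state has both:
  - a complete (reduce) item [A → α .] (dot at the end), and
  - a shift item [B → β . c γ] (dot before a terminal).

Augment with X' → X and build the canonical LR(0) collection (I0 = CLOSURE({[X' → . X]}), then GOTO on every symbol after a dot until no new states appear). It has 10 states:
  I0: { [X → . Y d], [X → . Y], [X' → . X], [Y → . (], [Y → . Y ) X], [Y → . e X], [Y → . e Y] }  — shift
  I1: { [Y → ( .] }  — reduce
  I2: { [X' → X .] }  — accept
  I3: { [X → Y . d], [X → Y .], [Y → Y . ) X] }  — shift, reduce
  I4: { [X → . Y d], [X → . Y], [Y → . (], [Y → . Y ) X], [Y → . e X], [Y → . e Y], [Y → e . X], [Y → e . Y] }  — shift
  I5: { [Y → e X .] }  — reduce
  I6: { [X → Y . d], [X → Y .], [Y → Y . ) X], [Y → e Y .] }  — shift, 2 reduces
  I7: { [X → . Y d], [X → . Y], [Y → . (], [Y → . Y ) X], [Y → . e X], [Y → . e Y], [Y → Y ) . X] }  — shift
  I8: { [X → Y d .] }  — reduce
  I9: { [Y → Y ) X .] }  — reduce

I3 contains reduce item [X → Y .] and shift items [X → Y . d], [Y → Y . ) X] — shift-reduce conflict.
I6 contains reduce items [X → Y .], [Y → e Y .] and shift items [X → Y . d], [Y → Y . ) X] — shift-reduce conflict.

Answer: Yes — I3: [X → Y .] vs [X → Y . d]; I6: [X → Y .] vs [X → Y . d]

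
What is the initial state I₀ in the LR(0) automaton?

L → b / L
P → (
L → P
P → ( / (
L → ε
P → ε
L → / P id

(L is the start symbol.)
{ [L → . / P id], [L → . P], [L → . b / L], [L → .], [L' → . L], [P → . ( / (], [P → . (], [P → .] }

First, augment the grammar with L' → L
I₀ = CLOSURE({ [L' → . L] }):
  [L' → . L] has the dot before L: add [L → . b / L], [L → . P], [L → .], [L → . / P id]
  [L → . P] has the dot before P: add [P → . (], [P → . ( / (], [P → .]
No further items can be added.

I₀ = { [L → . / P id], [L → . P], [L → . b / L], [L → .], [L' → . L], [P → . ( / (], [P → . (], [P → .] }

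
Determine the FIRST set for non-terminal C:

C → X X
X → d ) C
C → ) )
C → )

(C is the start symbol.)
{ ')', 'd' }

FIRST sets of the other non-terminals involved (by the same procedure, iterated to a fixed point):
  FIRST(X) = { 'd' }

From C → X X:
  - X is a non-terminal: add FIRST(X) \ {ε} = { 'd' }
    X is not nullable, so stop
From C → ) ):
  - ')' is a terminal: add ')' and stop
From C → ):
  - ')' is a terminal: add ')' and stop

Collecting: FIRST(C) = { ')', 'd' }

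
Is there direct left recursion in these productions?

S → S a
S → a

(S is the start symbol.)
Direct left recursion occurs when N → N α for some non-terminal N (the right-hand side begins with the left-hand side itself).

S → S a: LEFT RECURSIVE (starts with S)
S → a: starts with a

The grammar has direct left recursion on: S.

Answer: Yes, S is left-recursive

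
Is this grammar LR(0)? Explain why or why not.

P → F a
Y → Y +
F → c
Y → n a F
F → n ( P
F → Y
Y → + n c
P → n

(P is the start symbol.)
No. Shift-reduce conflict between [F → Y .] and [Y → Y . +]

Augment with P' → P and build the canonical LR(0) collection (I0 = CLOSURE({[P' → . P]}), then GOTO on every symbol after a dot until no new states appear). It has 16 states:
  I0: { [F → . Y], [F → . c], [F → . n ( P], [P → . F a], [P → . n], [P' → . P], [Y → . + n c], [Y → . Y +], [Y → . n a F] }  — shift
  I1: { [Y → + . n c] }  — shift
  I2: { [P → F . a] }  — shift
  I3: { [P' → P .] }  — accept
  I4: { [F → Y .], [Y → Y . +] }  — shift, reduce
  I5: { [F → c .] }  — reduce
  I6: { [F → n . ( P], [P → n .], [Y → n . a F] }  — shift, reduce
  I7: { [F → . Y], [F → . c], [F → . n ( P], [F → n ( . P], [P → . F a], [P → . n], [Y → . + n c], [Y → . Y +], [Y → . n a F] }  — shift
  I8: { [F → . Y], [F → . c], [F → . n ( P], [Y → . + n c], [Y → . Y +], [Y → . n a F], [Y → n a . F] }  — shift
  I9: { [Y → n a F .] }  — reduce
  I10: { [F → n . ( P], [Y → n . a F] }  — shift
  I11: { [F → n ( P .] }  — reduce
  I12: { [Y → Y + .] }  — reduce
  I13: { [P → F a .] }  — reduce
  I14: { [Y → + n . c] }  — shift
  I15: { [Y → + n c .] }  — reduce

Conflict in state I4:
  Shift-reduce conflict between [F → Y .] and [Y → Y . +]
So the grammar is NOT LR(0).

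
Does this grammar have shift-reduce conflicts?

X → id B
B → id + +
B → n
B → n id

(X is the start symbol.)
A shift-reduce conflict occurs when an LR(0) state has both:
  - a complete (reduce) item [A → α .] (dot at the end), and
  - a shift item [B → β . c γ] (dot before a terminal).

Augment with X' → X and build the canonical LR(0) collection (I0 = CLOSURE({[X' → . X]}), then GOTO on every symbol after a dot until no new states appear). It has 9 states:
  I0: { [X → . id B], [X' → . X] }  — shift
  I1: { [X' → X .] }  — accept
  I2: { [B → . id + +], [B → . n id], [B → . n], [X → id . B] }  — shift
  I3: { [X → id B .] }  — reduce
  I4: { [B → id . + +] }  — shift
  I5: { [B → n . id], [B → n .] }  — shift, reduce
  I6: { [B → n id .] }  — reduce
  I7: { [B → id + . +] }  — shift
  I8: { [B → id + + .] }  — reduce

I5 contains reduce item [B → n .] and shift item [B → n . id] — shift-reduce conflict.

Answer: Yes — I5: [B → n .] vs [B → n . id]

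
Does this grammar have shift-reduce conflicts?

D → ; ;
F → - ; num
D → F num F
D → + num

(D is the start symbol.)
No shift-reduce conflicts

Augment with D' → D and build the canonical LR(0) collection (I0 = CLOSURE({[D' → . D]}), then GOTO on every symbol after a dot until no new states appear). It has 12 states:
  I0: { [D → . + num], [D → . ; ;], [D → . F num F], [D' → . D], [F → . - ; num] }  — shift
  I1: { [D → + . num] }  — shift
  I2: { [F → - . ; num] }  — shift
  I3: { [D → ; . ;] }  — shift
  I4: { [D' → D .] }  — accept
  I5: { [D → F . num F] }  — shift
  I6: { [D → F num . F], [F → . - ; num] }  — shift
  I7: { [D → F num F .] }  — reduce
  I8: { [D → ; ; .] }  — reduce
  I9: { [F → - ; . num] }  — shift
  I10: { [F → - ; num .] }  — reduce
  I11: { [D → + num .] }  — reduce

No state contains both a complete item and a shift item.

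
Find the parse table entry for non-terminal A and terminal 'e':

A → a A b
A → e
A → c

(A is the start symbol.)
To find M[A, 'e'], we find productions for A where 'e' is in the predict set (PREDICT(N → α) = (FIRST(α) \ {ε}) ∪ (FOLLOW(N) if α ⇒* ε)).

A → a A b: PREDICT = { 'a' }
A → e: PREDICT = { 'e' }
  'e' is in predict set, so this production goes in M[A, 'e']
A → c: PREDICT = { 'c' }

M[A, 'e'] = A → e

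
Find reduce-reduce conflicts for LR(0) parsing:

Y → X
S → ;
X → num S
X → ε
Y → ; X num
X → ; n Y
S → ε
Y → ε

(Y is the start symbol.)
Yes — I0: [X → .] vs [Y → .]; I9: [X → .] vs [Y → .]

Augment with Y' → Y and build the canonical LR(0) collection (I0 = CLOSURE({[Y' → . Y]}), then GOTO on every symbol after a dot until no new states appear). It has 12 states:
  I0: { [X → . ; n Y], [X → . num S], [X → .], [Y → . ; X num], [Y → . X], [Y → .], [Y' → . Y] }  — shift, 2 reduces
  I1: { [X → . ; n Y], [X → . num S], [X → .], [X → ; . n Y], [Y → ; . X num] }  — shift, reduce
  I2: { [Y → X .] }  — reduce
  I3: { [Y' → Y .] }  — accept
  I4: { [S → . ;], [S → .], [X → num . S] }  — shift, reduce
  I5: { [S → ; .] }  — reduce
  I6: { [X → num S .] }  — reduce
  I7: { [X → ; . n Y] }  — shift
  I8: { [Y → ; X . num] }  — shift
  I9: { [X → . ; n Y], [X → . num S], [X → .], [X → ; n . Y], [Y → . ; X num], [Y → . X], [Y → .] }  — shift, 2 reduces
  I10: { [X → ; n Y .] }  — reduce
  I11: { [Y → ; X num .] }  — reduce

I0 contains complete items [X → .], [Y → .] — reduce-reduce conflict.
I9 contains complete items [X → .], [Y → .] — reduce-reduce conflict.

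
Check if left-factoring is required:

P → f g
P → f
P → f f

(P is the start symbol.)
Left-factoring is needed when two productions for the same non-terminal
share a common prefix on the right-hand side.

Productions for P:
  P → f g
  P → f
  P → f f

Found common prefix 'f' in productions for P

Answer: Yes, P has productions with common prefix 'f'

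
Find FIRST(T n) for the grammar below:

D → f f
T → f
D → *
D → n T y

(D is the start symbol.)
{ 'f' }

FIRST sets of the non-terminals involved (from the grammar, by fixed-point iteration):
  FIRST(T) = { 'f' }

To compute FIRST(T n), process the symbols left to right:
Symbol T is a non-terminal. Add FIRST(T) \ {ε} = { 'f' }
T is not nullable (ε ∉ FIRST(T)), so stop here.
FIRST(T n) = { 'f' }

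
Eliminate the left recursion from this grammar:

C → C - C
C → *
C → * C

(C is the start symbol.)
C is directly left-recursive. The standard transformation for
  A → A α₁ | ... | A α_m | β₁ | ... | β_n
is
  A  → β₁ A' | ... | β_n A'
  A' → α₁ A' | ... | α_m A' | ε

C → * becomes C → * C'
C → * C becomes C → * C C'
C → C - C becomes C' → - C C'
Add C' → ε

Resulting grammar:
C → * C'
C → * C C'
C' → - C C'
C' → ε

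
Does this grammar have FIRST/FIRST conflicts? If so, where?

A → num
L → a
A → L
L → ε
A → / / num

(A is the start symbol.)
No FIRST/FIRST conflicts.

A FIRST/FIRST conflict occurs when two productions N → α and N → β for the same non-terminal have FIRST(α) ∩ FIRST(β) ≠ ∅ (with ε ∈ FIRST of a nullable right-hand side, so two nullable alternatives also conflict).

FIRST sets of the non-terminals at (or reachable through a nullable prefix from) the front of some alternative:
  FIRST(L) = { 'a', ε }

Productions for A:
  A → num: FIRST = { 'num' }
  A → L: FIRST = { 'a', ε }
  A → / / num: FIRST = { '/' }
Productions for L:
  L → a: FIRST = { 'a' }
  L → ε: FIRST = { ε }

All alternatives of each non-terminal have pairwise disjoint FIRST sets.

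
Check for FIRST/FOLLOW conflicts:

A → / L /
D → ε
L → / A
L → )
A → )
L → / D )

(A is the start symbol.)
No FIRST/FOLLOW conflicts.

A FIRST/FOLLOW conflict occurs when a non-terminal N has a nullable alternative N → β (β ⇒* ε) and another alternative N → α with FIRST(α) ∩ FOLLOW(N) ≠ ∅: on such a lookahead the parser cannot decide between expanding α and letting N vanish via β.

Nullable non-terminals: D.
D has a nullable alternative but only one production, so nothing to check.

A, L have no nullable alternative, so no FIRST/FOLLOW check is needed there.

No FIRST/FOLLOW conflicts found.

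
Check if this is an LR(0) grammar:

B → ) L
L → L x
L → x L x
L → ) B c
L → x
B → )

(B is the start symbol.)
No. Shift-reduce conflict between [B → ) .] and [L → . ) B c]

Augment with B' → B and build the canonical LR(0) collection (I0 = CLOSURE({[B' → . B]}), then GOTO on every symbol after a dot until no new states appear). It has 11 states:
  I0: { [B → . ) L], [B → . )], [B' → . B] }  — shift
  I1: { [B → ) . L], [B → ) .], [L → . ) B c], [L → . L x], [L → . x L x], [L → . x] }  — shift, reduce
  I2: { [B' → B .] }  — accept
  I3: { [B → . ) L], [B → . )], [L → ) . B c] }  — shift
  I4: { [B → ) L .], [L → L . x] }  — shift, reduce
  I5: { [L → . ) B c], [L → . L x], [L → . x L x], [L → . x], [L → x . L x], [L → x .] }  — shift, reduce
  I6: { [L → L . x], [L → x L . x] }  — shift
  I7: { [L → L x .], [L → x L x .] }  — 2 reduces
  I8: { [L → L x .] }  — reduce
  I9: { [L → ) B . c] }  — shift
  I10: { [L → ) B c .] }  — reduce

Conflict in state I1:
  Shift-reduce conflict between [B → ) .] and [L → . ) B c]
So the grammar is NOT LR(0).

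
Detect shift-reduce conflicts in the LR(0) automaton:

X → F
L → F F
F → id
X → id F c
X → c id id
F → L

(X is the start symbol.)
Yes — I1: [X → F .] vs [F → . id]; I5: [F → id .] vs [F → . id]; I8: [L → F F .] vs [F → . id]

Augment with X' → X and build the canonical LR(0) collection (I0 = CLOSURE({[X' → . X]}), then GOTO on every symbol after a dot until no new states appear). It has 12 states:
  I0: { [F → . L], [F → . id], [L → . F F], [X → . F], [X → . c id id], [X → . id F c], [X' → . X] }  — shift
  I1: { [F → . L], [F → . id], [L → . F F], [L → F . F], [X → F .] }  — shift, reduce
  I2: { [F → L .] }  — reduce
  I3: { [X' → X .] }  — accept
  I4: { [X → c . id id] }  — shift
  I5: { [F → . L], [F → . id], [F → id .], [L → . F F], [X → id . F c] }  — shift, reduce
  I6: { [F → . L], [F → . id], [L → . F F], [L → F . F], [X → id F . c] }  — shift
  I7: { [F → id .] }  — reduce
  I8: { [F → . L], [F → . id], [L → . F F], [L → F . F], [L → F F .] }  — shift, reduce
  I9: { [X → id F c .] }  — reduce
  I10: { [X → c id . id] }  — shift
  I11: { [X → c id id .] }  — reduce

I1 contains reduce item [X → F .] and shift item [F → . id] — shift-reduce conflict.
I5 contains reduce item [F → id .] and shift item [F → . id] — shift-reduce conflict.
I8 contains reduce item [L → F F .] and shift item [F → . id] — shift-reduce conflict.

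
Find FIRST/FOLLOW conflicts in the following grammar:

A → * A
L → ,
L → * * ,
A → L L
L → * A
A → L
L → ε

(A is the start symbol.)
A FIRST/FOLLOW conflict occurs when a non-terminal N has a nullable alternative N → β (β ⇒* ε) and another alternative N → α with FIRST(α) ∩ FOLLOW(N) ≠ ∅: on such a lookahead the parser cannot decide between expanding α and letting N vanish via β.

Nullable non-terminals: A, L.
FIRST sets used below: FIRST(L) = { '*', ',', ε }

A: nullable alternative(s) A → L L, A → L; FOLLOW(A) = { $, '*', ',' }
  A → * A: FIRST \ {ε} = { '*' } — overlaps FOLLOW(A) on { '*' }: CONFLICT
  A → L L: FIRST \ {ε} = { '*', ',' } — overlaps FOLLOW(A) on { '*', ',' }: CONFLICT
  A → L: FIRST \ {ε} = { '*', ',' } — overlaps FOLLOW(A) on { '*', ',' }: CONFLICT

L: nullable alternative(s) L → ε; FOLLOW(L) = { $, '*', ',' }
  L → ,: FIRST \ {ε} = { ',' } — overlaps FOLLOW(L) on { ',' }: CONFLICT
  L → * * ,: FIRST \ {ε} = { '*' } — overlaps FOLLOW(L) on { '*' }: CONFLICT
  L → * A: FIRST \ {ε} = { '*' } — overlaps FOLLOW(L) on { '*' }: CONFLICT
  L → ε: FIRST \ {ε} = { } — this is the only nullable alternative, skip

So the grammar has 6 FIRST/FOLLOW conflicts (marked CONFLICT above).

Answer: Yes. A → '*' A with FOLLOW(A) on { '*' }; A → L L with FOLLOW(A) on { '*', ',' }; A → L with FOLLOW(A) on { '*', ',' }; L → ',' with FOLLOW(L) on { ',' }; L → '*' '*' ',' with FOLLOW(L) on { '*' }; L → '*' A with FOLLOW(L) on { '*' }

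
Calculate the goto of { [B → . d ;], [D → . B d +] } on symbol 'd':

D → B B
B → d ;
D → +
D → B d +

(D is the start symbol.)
GOTO(I, 'd') = CLOSURE({ [A → αX.β] : [A → α.Xβ] ∈ I, X = 'd' })

Items with dot before 'd', with the dot advanced:
  [B → . d ;] → [B → d . ;]
Closure adds nothing (no advanced item has the dot before a non-terminal).

GOTO = { [B → d . ;] }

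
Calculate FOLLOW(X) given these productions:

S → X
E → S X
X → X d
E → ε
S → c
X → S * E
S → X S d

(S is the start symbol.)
{ $, '*', 'c', 'd' }

To compute FOLLOW(X), find every occurrence of X on a right-hand side N → α X β: add FIRST(β) \ {ε}, and if β is empty or nullable also add FOLLOW(N). Iterate to a fixed point.

In S → X: X is at the end, add FOLLOW(S)
In E → S X: X is at the end, add FOLLOW(E)
In X → X d: X is followed by d, add FIRST(d) \ {ε} = { 'd' }
In S → X S d: X is followed by S d, add FIRST(S d) \ {ε} = { 'c' }

The FOLLOW sets referred to above (computed the same way, to a fixed point):
  FOLLOW(S) = { $, '*', 'c', 'd' }
  FOLLOW(E) = { $, '*', 'c', 'd' }

Taking the union: FOLLOW(X) = { $, '*', 'c', 'd' }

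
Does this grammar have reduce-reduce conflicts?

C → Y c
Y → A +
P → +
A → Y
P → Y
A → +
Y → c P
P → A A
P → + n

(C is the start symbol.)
Yes — I6: [A → + .] vs [P → + .]; I9: [A → Y .] vs [P → Y .]; I10: [A → + .] vs [Y → A + .]

A reduce-reduce conflict occurs when an LR(0) state has two complete items [A → α .] and [B → β .] — both call for a reduction, and with no lookahead the parser cannot choose between them.

Augment with C' → C and build the canonical LR(0) collection (I0 = CLOSURE({[C' → . C]}), then GOTO on every symbol after a dot until no new states appear). It has 16 states:
  I0: { [A → . +], [A → . Y], [C → . Y c], [C' → . C], [Y → . A +], [Y → . c P] }  — shift
  I1: { [A → + .] }  — reduce
  I2: { [Y → A . +] }  — shift
  I3: { [C' → C .] }  — accept
  I4: { [A → Y .], [C → Y . c] }  — shift, reduce
  I5: { [A → . +], [A → . Y], [P → . + n], [P → . +], [P → . A A], [P → . Y], [Y → . A +], [Y → . c P], [Y → c . P] }  — shift
  I6: { [A → + .], [P → + . n], [P → + .] }  — shift, 2 reduces
  I7: { [A → . +], [A → . Y], [P → A . A], [Y → . A +], [Y → . c P], [Y → A . +] }  — shift
  I8: { [Y → c P .] }  — reduce
  I9: { [A → Y .], [P → Y .] }  — 2 reduces
  I10: { [A → + .], [Y → A + .] }  — 2 reduces
  I11: { [P → A A .], [Y → A . +] }  — shift, reduce
  I12: { [A → Y .] }  — reduce
  I13: { [Y → A + .] }  — reduce
  I14: { [P → + n .] }  — reduce
  I15: { [C → Y c .] }  — reduce

I6 contains complete items [A → + .], [P → + .] — reduce-reduce conflict.
I9 contains complete items [A → Y .], [P → Y .] — reduce-reduce conflict.
I10 contains complete items [A → + .], [Y → A + .] — reduce-reduce conflict.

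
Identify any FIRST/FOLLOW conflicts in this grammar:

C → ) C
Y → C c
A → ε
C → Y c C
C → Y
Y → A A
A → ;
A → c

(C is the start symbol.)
A FIRST/FOLLOW conflict occurs when a non-terminal N has a nullable alternative N → β (β ⇒* ε) and another alternative N → α with FIRST(α) ∩ FOLLOW(N) ≠ ∅: on such a lookahead the parser cannot decide between expanding α and letting N vanish via β.

Nullable non-terminals: A, C, Y.
FIRST sets used below: FIRST(Y) = { ')', ';', 'c', ε }, FIRST(C) = { ')', ';', 'c', ε }, FIRST(A) = { ';', 'c', ε }

A: nullable alternative(s) A → ε; FOLLOW(A) = { $, ';', 'c' }
  A → ε: FIRST \ {ε} = { } — this is the only nullable alternative, skip
  A → ;: FIRST \ {ε} = { ';' } — overlaps FOLLOW(A) on { ';' }: CONFLICT
  A → c: FIRST \ {ε} = { 'c' } — overlaps FOLLOW(A) on { 'c' }: CONFLICT

C: nullable alternative(s) C → Y; FOLLOW(C) = { $, 'c' }
  C → ) C: FIRST \ {ε} = { ')' } — disjoint from FOLLOW(C)
  C → Y c C: FIRST \ {ε} = { ')', ';', 'c' } — overlaps FOLLOW(C) on { 'c' }: CONFLICT
  C → Y: FIRST \ {ε} = { ')', ';', 'c' } — this is the only nullable alternative, skip

Y: nullable alternative(s) Y → A A; FOLLOW(Y) = { $, 'c' }
  Y → C c: FIRST \ {ε} = { ')', ';', 'c' } — overlaps FOLLOW(Y) on { 'c' }: CONFLICT
  Y → A A: FIRST \ {ε} = { ';', 'c' } — this is the only nullable alternative, skip

So the grammar has 4 FIRST/FOLLOW conflicts (marked CONFLICT above).

Answer: Yes. C → Y c C with FOLLOW(C) on { 'c' }; Y → C c with FOLLOW(Y) on { 'c' }; A → ';' with FOLLOW(A) on { ';' }; A → c with FOLLOW(A) on { 'c' }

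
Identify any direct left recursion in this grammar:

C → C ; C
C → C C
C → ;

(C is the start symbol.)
Direct left recursion occurs when N → N α for some non-terminal N (the right-hand side begins with the left-hand side itself).

C → C ; C: LEFT RECURSIVE (starts with C)
C → C C: LEFT RECURSIVE (starts with C)
C → ;: starts with ';'

The grammar has direct left recursion on: C.

Answer: Yes, C is left-recursive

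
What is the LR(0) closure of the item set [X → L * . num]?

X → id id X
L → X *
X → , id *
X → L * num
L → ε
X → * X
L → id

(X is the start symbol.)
Start with: [X → L * . num]
The dot precedes the terminal num, so nothing is added.

CLOSURE = { [X → L * . num] }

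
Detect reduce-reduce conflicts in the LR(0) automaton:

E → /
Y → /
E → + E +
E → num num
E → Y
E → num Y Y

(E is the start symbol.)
A reduce-reduce conflict occurs when an LR(0) state has two complete items [A → α .] and [B → β .] — both call for a reduction, and with no lookahead the parser cannot choose between them.

Augment with E' → E and build the canonical LR(0) collection (I0 = CLOSURE({[E' → . E]}), then GOTO on every symbol after a dot until no new states appear). It has 12 states:
  I0: { [E → . + E +], [E → . /], [E → . Y], [E → . num Y Y], [E → . num num], [E' → . E], [Y → . /] }  — shift
  I1: { [E → + . E +], [E → . + E +], [E → . /], [E → . Y], [E → . num Y Y], [E → . num num], [Y → . /] }  — shift
  I2: { [E → / .], [Y → / .] }  — 2 reduces
  I3: { [E' → E .] }  — accept
  I4: { [E → Y .] }  — reduce
  I5: { [E → num . Y Y], [E → num . num], [Y → . /] }  — shift
  I6: { [Y → / .] }  — reduce
  I7: { [E → num Y . Y], [Y → . /] }  — shift
  I8: { [E → num num .] }  — reduce
  I9: { [E → num Y Y .] }  — reduce
  I10: { [E → + E . +] }  — shift
  I11: { [E → + E + .] }  — reduce

I2 contains complete items [E → / .], [Y → / .] — reduce-reduce conflict.

Answer: Yes — I2: [E → / .] vs [Y → / .]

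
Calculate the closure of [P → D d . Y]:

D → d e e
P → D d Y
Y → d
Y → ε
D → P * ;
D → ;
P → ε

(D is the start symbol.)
To compute CLOSURE, for each item [A → α.Bβ] where B is a non-terminal, add [B → .γ] for all productions B → γ; repeat for the newly added items until nothing changes.

Start with: [P → D d . Y]
  [P → D d . Y] has the dot before Y: add [Y → . d], [Y → .]
No further items can be added.

CLOSURE = { [P → D d . Y], [Y → . d], [Y → .] }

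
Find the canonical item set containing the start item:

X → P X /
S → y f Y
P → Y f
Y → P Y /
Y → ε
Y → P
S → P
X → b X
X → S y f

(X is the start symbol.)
First, augment the grammar with X' → X
I₀ = CLOSURE({ [X' → . X] }):
  [X' → . X] has the dot before X: add [X → . P X /], [X → . b X], [X → . S y f]
  [X → . P X /] has the dot before P: add [P → . Y f]
  [X → . S y f] has the dot before S: add [S → . y f Y], [S → . P]
  [P → . Y f] has the dot before Y: add [Y → . P Y /], [Y → .], [Y → . P]
No further items can be added.

I₀ = { [P → . Y f], [S → . P], [S → . y f Y], [X → . P X /], [X → . S y f], [X → . b X], [X' → . X], [Y → . P Y /], [Y → . P], [Y → .] }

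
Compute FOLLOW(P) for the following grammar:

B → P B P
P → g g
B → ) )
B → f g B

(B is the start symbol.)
To compute FOLLOW(P), find every occurrence of P on a right-hand side N → α P β: add FIRST(β) \ {ε}, and if β is empty or nullable also add FOLLOW(N). Iterate to a fixed point.

In B → P B P: P is followed by B P, add FIRST(B P) \ {ε} = { ')', 'f', 'g' }
In B → P B P: P is at the end, add FOLLOW(B)

The FOLLOW sets referred to above (computed the same way, to a fixed point):
  FOLLOW(B) = { $, 'g' }

Taking the union: FOLLOW(P) = { $, ')', 'f', 'g' }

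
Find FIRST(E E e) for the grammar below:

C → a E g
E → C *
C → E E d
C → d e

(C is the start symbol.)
{ 'a', 'd' }

FIRST sets of the non-terminals involved (from the grammar, by fixed-point iteration):
  FIRST(E) = { 'a', 'd' }

To compute FIRST(E E e), process the symbols left to right:
Symbol E is a non-terminal. Add FIRST(E) \ {ε} = { 'a', 'd' }
E is not nullable (ε ∉ FIRST(E)), so stop here.
FIRST(E E e) = { 'a', 'd' }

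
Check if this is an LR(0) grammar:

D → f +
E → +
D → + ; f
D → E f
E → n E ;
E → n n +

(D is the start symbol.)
Augment with D' → D and build the canonical LR(0) collection (I0 = CLOSURE({[D' → . D]}), then GOTO on every symbol after a dot until no new states appear). It has 15 states:
  I0: { [D → . + ; f], [D → . E f], [D → . f +], [D' → . D], [E → . +], [E → . n E ;], [E → . n n +] }  — shift
  I1: { [D → + . ; f], [E → + .] }  — shift, reduce
  I2: { [D' → D .] }  — accept
  I3: { [D → E . f] }  — shift
  I4: { [D → f . +] }  — shift
  I5: { [E → . +], [E → . n E ;], [E → . n n +], [E → n . E ;], [E → n . n +] }  — shift
  I6: { [E → + .] }  — reduce
  I7: { [E → n E . ;] }  — shift
  I8: { [E → . +], [E → . n E ;], [E → . n n +], [E → n . E ;], [E → n . n +], [E → n n . +] }  — shift
  I9: { [E → + .], [E → n n + .] }  — 2 reduces
  I10: { [E → n E ; .] }  — reduce
  I11: { [D → f + .] }  — reduce
  I12: { [D → E f .] }  — reduce
  I13: { [D → + ; . f] }  — shift
  I14: { [D → + ; f .] }  — reduce

Conflict in state I1:
  Shift-reduce conflict between [E → + .] and [D → + . ; f]
So the grammar is NOT LR(0).

Answer: No. Shift-reduce conflict between [E → + .] and [D → + . ; f]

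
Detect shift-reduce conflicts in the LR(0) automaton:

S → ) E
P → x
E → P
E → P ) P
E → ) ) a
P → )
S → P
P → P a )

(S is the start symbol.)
Yes — I1: [P → ) .] vs [E → . ) ) a]; I2: [S → P .] vs [P → P . a )]; I7: [P → ) .] vs [E → ) . ) a]; I9: [E → P .] vs [E → P . ) P]; I12: [E → P ) P .] vs [P → P . a )]

Augment with S' → S and build the canonical LR(0) collection (I0 = CLOSURE({[S' → . S]}), then GOTO on every symbol after a dot until no new states appear). It has 15 states:
  I0: { [P → . )], [P → . P a )], [P → . x], [S → . ) E], [S → . P], [S' → . S] }  — shift
  I1: { [E → . ) ) a], [E → . P ) P], [E → . P], [P → ) .], [P → . )], [P → . P a )], [P → . x], [S → ) . E] }  — shift, reduce
  I2: { [P → P . a )], [S → P .] }  — shift, reduce
  I3: { [S' → S .] }  — accept
  I4: { [P → x .] }  — reduce
  I5: { [P → P a . )] }  — shift
  I6: { [P → P a ) .] }  — reduce
  I7: { [E → ) . ) a], [P → ) .] }  — shift, reduce
  I8: { [S → ) E .] }  — reduce
  I9: { [E → P . ) P], [E → P .], [P → P . a )] }  — shift, reduce
  I10: { [E → P ) . P], [P → . )], [P → . P a )], [P → . x] }  — shift
  I11: { [P → ) .] }  — reduce
  I12: { [E → P ) P .], [P → P . a )] }  — shift, reduce
  I13: { [E → ) ) . a] }  — shift
  I14: { [E → ) ) a .] }  — reduce

I1 contains reduce item [P → ) .] and shift items [E → . ) ) a], [P → . )], [P → . x] — shift-reduce conflict.
I2 contains reduce item [S → P .] and shift item [P → P . a )] — shift-reduce conflict.
I7 contains reduce item [P → ) .] and shift item [E → ) . ) a] — shift-reduce conflict.
I9 contains reduce item [E → P .] and shift items [E → P . ) P], [P → P . a )] — shift-reduce conflict.
I12 contains reduce item [E → P ) P .] and shift item [P → P . a )] — shift-reduce conflict.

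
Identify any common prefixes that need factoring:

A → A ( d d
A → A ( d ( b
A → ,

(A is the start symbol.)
Yes, A has productions with common prefix 'A ( d'

Left-factoring is needed when two productions for the same non-terminal
share a common prefix on the right-hand side.

Productions for A:
  A → A ( d d
  A → A ( d ( b
  A → ,

Found common prefix 'A ( d' in productions for A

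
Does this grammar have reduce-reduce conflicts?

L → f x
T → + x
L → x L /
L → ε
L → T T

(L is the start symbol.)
A reduce-reduce conflict occurs when an LR(0) state has two complete items [A → α .] and [B → β .] — both call for a reduction, and with no lookahead the parser cannot choose between them.

Augment with L' → L and build the canonical LR(0) collection (I0 = CLOSURE({[L' → . L]}), then GOTO on every symbol after a dot until no new states appear). It has 11 states:
  I0: { [L → . T T], [L → . f x], [L → . x L /], [L → .], [L' → . L], [T → . + x] }  — shift, reduce
  I1: { [T → + . x] }  — shift
  I2: { [L' → L .] }  — accept
  I3: { [L → T . T], [T → . + x] }  — shift
  I4: { [L → f . x] }  — shift
  I5: { [L → . T T], [L → . f x], [L → . x L /], [L → .], [L → x . L /], [T → . + x] }  — shift, reduce
  I6: { [L → x L . /] }  — shift
  I7: { [L → x L / .] }  — reduce
  I8: { [L → f x .] }  — reduce
  I9: { [L → T T .] }  — reduce
  I10: { [T → + x .] }  — reduce

No state contains more than one complete item.

Answer: No reduce-reduce conflicts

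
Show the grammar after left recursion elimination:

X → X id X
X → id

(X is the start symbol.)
X is directly left-recursive. The standard transformation for
  A → A α₁ | ... | A α_m | β₁ | ... | β_n
is
  A  → β₁ A' | ... | β_n A'
  A' → α₁ A' | ... | α_m A' | ε

X → id becomes X → id X'
X → X id X becomes X' → id X X'
Add X' → ε

Resulting grammar:
X → id X'
X' → id X X'
X' → ε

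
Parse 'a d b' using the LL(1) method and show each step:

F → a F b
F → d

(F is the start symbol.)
LL(1) parsing maintains a stack (initially the start symbol over $) and the input. At each step: if the stack top is a terminal, match it against the current input token; if it is a non-terminal N, replace it with the RHS of M[N, lookahead] (the unique production whose predict set contains the lookahead).

Stack is shown with the top on the left.

Stack    Input    Action
------------------------
F $      a d b $  output F → a F b
a F b $  a d b $  match 'a'
F b $    d b $    output F → d
d b $    d b $    match 'd'
b $      b $      match 'b'
$        $        accept

The string is accepted.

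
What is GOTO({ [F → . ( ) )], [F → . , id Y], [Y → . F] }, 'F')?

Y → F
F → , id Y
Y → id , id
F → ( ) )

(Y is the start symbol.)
{ [Y → F .] }

GOTO(I, 'F') = CLOSURE({ [A → αX.β] : [A → α.Xβ] ∈ I, X = 'F' })

Items with dot before 'F', with the dot advanced:
  [Y → . F] → [Y → F .]
Closure adds nothing (no advanced item has the dot before a non-terminal).

GOTO = { [Y → F .] }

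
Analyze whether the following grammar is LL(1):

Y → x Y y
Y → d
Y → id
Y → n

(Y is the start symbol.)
A grammar is LL(1) if for each non-terminal N with multiple productions, the predict sets of those productions are pairwise disjoint, where PREDICT(N → α) = (FIRST(α) \ {ε}) ∪ (FOLLOW(N) if α ⇒* ε).

For Y:
  PREDICT(Y → x Y y) = { 'x' }
  PREDICT(Y → d) = { 'd' }
  PREDICT(Y → id) = { 'id' }
  PREDICT(Y → n) = { 'n' }

All predict sets are disjoint. The grammar IS LL(1).

Answer: Yes, the grammar is LL(1).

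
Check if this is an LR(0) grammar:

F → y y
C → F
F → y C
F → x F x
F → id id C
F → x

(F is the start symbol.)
No. Shift-reduce conflict between [F → x .] and [F → . id id C]

A grammar is LR(0) if no state in the canonical LR(0) collection has:
  - both a shift item (dot before a terminal) and a complete item (shift-reduce conflict), or
  - two or more complete items (reduce-reduce conflict; the accept item [F' → F .] counts as a complete item here).

Augment with F' → F and build the canonical LR(0) collection (I0 = CLOSURE({[F' → . F]}), then GOTO on every symbol after a dot until no new states appear). It has 12 states:
  I0: { [F → . id id C], [F → . x F x], [F → . x], [F → . y C], [F → . y y], [F' → . F] }  — shift
  I1: { [F' → F .] }  — accept
  I2: { [F → id . id C] }  — shift
  I3: { [F → . id id C], [F → . x F x], [F → . x], [F → . y C], [F → . y y], [F → x . F x], [F → x .] }  — shift, reduce
  I4: { [C → . F], [F → . id id C], [F → . x F x], [F → . x], [F → . y C], [F → . y y], [F → y . C], [F → y . y] }  — shift
  I5: { [F → y C .] }  — reduce
  I6: { [C → F .] }  — reduce
  I7: { [C → . F], [F → . id id C], [F → . x F x], [F → . x], [F → . y C], [F → . y y], [F → y . C], [F → y . y], [F → y y .] }  — shift, reduce
  I8: { [F → x F . x] }  — shift
  I9: { [F → x F x .] }  — reduce
  I10: { [C → . F], [F → . id id C], [F → . x F x], [F → . x], [F → . y C], [F → . y y], [F → id id . C] }  — shift
  I11: { [F → id id C .] }  — reduce

Conflict in state I3:
  Shift-reduce conflict between [F → x .] and [F → . id id C]
So the grammar is NOT LR(0).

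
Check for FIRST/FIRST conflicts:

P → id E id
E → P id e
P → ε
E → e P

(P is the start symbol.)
No FIRST/FIRST conflicts.

A FIRST/FIRST conflict occurs when two productions N → α and N → β for the same non-terminal have FIRST(α) ∩ FIRST(β) ≠ ∅ (with ε ∈ FIRST of a nullable right-hand side, so two nullable alternatives also conflict).

FIRST sets of the non-terminals at (or reachable through a nullable prefix from) the front of some alternative:
  FIRST(P) = { 'id', ε }

Productions for P:
  P → id E id: FIRST = { 'id' }
  P → ε: FIRST = { ε }
Productions for E:
  E → P id e: FIRST = { 'id' }
  E → e P: FIRST = { 'e' }

All alternatives of each non-terminal have pairwise disjoint FIRST sets.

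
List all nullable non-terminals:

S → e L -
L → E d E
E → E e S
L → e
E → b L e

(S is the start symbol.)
None

A non-terminal is nullable if it can derive ε (the empty string): either it has an ε-production, or it has a production whose right-hand side consists entirely of nullable non-terminals.

There are no ε-productions, so no non-terminal can derive ε.
No non-terminals are nullable.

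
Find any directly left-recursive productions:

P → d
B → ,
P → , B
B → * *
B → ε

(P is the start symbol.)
No direct left recursion

P → d: starts with d
B → ,: starts with ','
P → , B: starts with ','
B → * *: starts with '*'
B → ε: starts with ε

No direct left recursion found.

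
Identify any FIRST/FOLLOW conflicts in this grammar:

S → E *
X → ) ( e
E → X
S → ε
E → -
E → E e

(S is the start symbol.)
No FIRST/FOLLOW conflicts.

A FIRST/FOLLOW conflict occurs when a non-terminal N has a nullable alternative N → β (β ⇒* ε) and another alternative N → α with FIRST(α) ∩ FOLLOW(N) ≠ ∅: on such a lookahead the parser cannot decide between expanding α and letting N vanish via β.

Nullable non-terminals: S.
FIRST sets used below: FIRST(E) = { ')', '-' }

S: nullable alternative(s) S → ε; FOLLOW(S) = { $ }
  S → E *: FIRST \ {ε} = { ')', '-' } — disjoint from FOLLOW(S)
  S → ε: FIRST \ {ε} = { } — this is the only nullable alternative, skip

E, X have no nullable alternative, so no FIRST/FOLLOW check is needed there.

No FIRST/FOLLOW conflicts found.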